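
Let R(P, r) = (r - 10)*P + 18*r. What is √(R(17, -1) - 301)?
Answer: I*√506 ≈ 22.494*I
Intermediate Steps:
R(P, r) = 18*r + P*(-10 + r) (R(P, r) = (-10 + r)*P + 18*r = P*(-10 + r) + 18*r = 18*r + P*(-10 + r))
√(R(17, -1) - 301) = √((-10*17 + 18*(-1) + 17*(-1)) - 301) = √((-170 - 18 - 17) - 301) = √(-205 - 301) = √(-506) = I*√506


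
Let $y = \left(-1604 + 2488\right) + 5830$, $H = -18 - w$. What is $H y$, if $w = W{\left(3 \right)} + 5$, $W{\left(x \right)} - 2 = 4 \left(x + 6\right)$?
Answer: $-409554$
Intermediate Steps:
$W{\left(x \right)} = 26 + 4 x$ ($W{\left(x \right)} = 2 + 4 \left(x + 6\right) = 2 + 4 \left(6 + x\right) = 2 + \left(24 + 4 x\right) = 26 + 4 x$)
$w = 43$ ($w = \left(26 + 4 \cdot 3\right) + 5 = \left(26 + 12\right) + 5 = 38 + 5 = 43$)
$H = -61$ ($H = -18 - 43 = -61$)
$y = 6714$ ($y = 884 + 5830 = 6714$)
$H y = \left(-61\right) 6714 = -409554$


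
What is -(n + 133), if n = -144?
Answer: 11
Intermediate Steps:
-(n + 133) = -(-144 + 133) = -1*(-11) = 11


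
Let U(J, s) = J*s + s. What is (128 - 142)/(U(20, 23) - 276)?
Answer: -14/207 ≈ -0.067633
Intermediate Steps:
U(J, s) = s + J*s
(128 - 142)/(U(20, 23) - 276) = (128 - 142)/(23*(1 + 20) - 276) = -14/(23*21 - 276) = -14/(483 - 276) = -14/207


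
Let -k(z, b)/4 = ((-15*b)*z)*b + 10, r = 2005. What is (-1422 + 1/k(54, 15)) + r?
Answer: 424983681/728960 ≈ 583.00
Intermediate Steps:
k(z, b) = -40 + 60*z*b**2 (k(z, b) = -4*(((-15*b)*z)*b + 10) = -4*((-15*b*z)*b + 10) = -4*(-15*z*b**2 + 10) = -4*(10 - 15*z*b**2) = -40 + 60*z*b**2)
(-1422 + 1/k(54, 15)) + r = (-1422 + 1/(-40 + 60*54*15**2)) + 2005 = (-1422 + 1/(-40 + 60*54*225)) + 2005 = (-1422 + 1/(-40 + 729000)) + 2005 = (-1422 + 1/728960) + 2005 = -1036581119/728960 + 2005 = 424983681/728960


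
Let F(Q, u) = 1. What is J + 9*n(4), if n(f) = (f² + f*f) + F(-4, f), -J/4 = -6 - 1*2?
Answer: 329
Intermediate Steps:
J = 32 (J = -4*(-6 - 1*2) = -4*(-6 - 2) = -4*(-8) = 32)
n(f) = 1 + 2*f² (n(f) = (f² + f*f) + 1 = (f² + f²) + 1 = 2*f² + 1 = 1 + 2*f²)
J + 9*n(4) = 32 + 9*(1 + 2*4²) = 32 + 9*(1 + 2*16) = 32 + 9*(1 + 32) = 32 + 9*33 = 32 + 297 = 329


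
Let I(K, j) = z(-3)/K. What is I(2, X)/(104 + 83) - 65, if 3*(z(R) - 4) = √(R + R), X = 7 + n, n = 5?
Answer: -12153/187 + I*√6/1122 ≈ -64.989 + 0.0021831*I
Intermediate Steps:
X = 12 (X = 7 + 5 = 12)
z(R) = 4 + √2*√R/3 (z(R) = 4 + √(R + R)/3 = 4 + √(2*R)/3 = 4 + (√2*√R)/3 = 4 + √2*√R/3)
I(K, j) = (4 + I*√6/3)/K (I(K, j) = (4 + √2*√(-3)/3)/K = (4 + √2*(I*√3)/3)/K = (4 + I*√6/3)/K)
I(2, X)/(104 + 83) - 65 = ((⅓)*(12 + I*√6)/2)/(104 + 83) - 65 = ((⅓)*(½)*(12 + I*√6))/187 - 65 = (2 + I*√6/6)*(1/187) - 65 = (2/187 + I*√6/1122) - 65 = -12153/187 + I*√6/1122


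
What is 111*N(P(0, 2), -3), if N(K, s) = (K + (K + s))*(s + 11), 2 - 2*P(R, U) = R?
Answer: -888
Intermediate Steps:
P(R, U) = 1 - R/2
N(K, s) = (11 + s)*(s + 2*K) (N(K, s) = (s + 2*K)*(11 + s) = (11 + s)*(s + 2*K))
111*N(P(0, 2), -3) = 111*((-3)**2 + 11*(-3) + 22*(1 - 1/2*0) + 2*(1 - 1/2*0)*(-3)) = 111*(9 - 33 + 22*(1 + 0) + 2*(1 + 0)*(-3)) = 111*(9 - 33 + 22*1 + 2*1*(-3)) = 111*(9 - 33 + 22 - 6) = 111*(-8) = -888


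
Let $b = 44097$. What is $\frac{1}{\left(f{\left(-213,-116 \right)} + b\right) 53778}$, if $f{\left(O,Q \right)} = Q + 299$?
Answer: $\frac{1}{2381289840} \approx 4.1994 \cdot 10^{-10}$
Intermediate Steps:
$f{\left(O,Q \right)} = 299 + Q$
$\frac{1}{\left(f{\left(-213,-116 \right)} + b\right) 53778} = \frac{1}{\left(\left(299 - 116\right) + 44097\right) 53778} = \frac{1}{183 + 44097} \cdot \frac{1}{53778} = \frac{1}{44280} \cdot \frac{1}{53778} = \frac{1}{2381289840}$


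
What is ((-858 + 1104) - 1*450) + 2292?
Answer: 2088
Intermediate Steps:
((-858 + 1104) - 1*450) + 2292 = (246 - 450) + 2292 = -204 + 2292 = 2088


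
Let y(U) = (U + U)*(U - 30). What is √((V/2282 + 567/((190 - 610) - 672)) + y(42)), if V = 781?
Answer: √886956367115/29666 ≈ 31.746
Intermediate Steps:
y(U) = 2*U*(-30 + U) (y(U) = (2*U)*(-30 + U) = 2*U*(-30 + U))
√((V/2282 + 567/((190 - 610) - 672)) + y(42)) = √((781/2282 + 567/((190 - 610) - 672)) + 2*42*(-30 + 42)) = √((781*(1/2282) + 567/(-420 - 672)) + 2*42*12) = √((781/2282 + 567/(-1092)) + 1008) = √((781/2282 + 567*(-1/1092)) + 1008) = √((781/2282 - 27/52) + 1008) = √(-10501/59332 + 1008) = √(59796155/59332) = √886956367115/29666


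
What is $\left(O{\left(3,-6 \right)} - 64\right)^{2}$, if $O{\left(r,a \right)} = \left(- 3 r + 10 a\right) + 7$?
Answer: $15876$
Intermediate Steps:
$O{\left(r,a \right)} = 7 - 3 r + 10 a$
$\left(O{\left(3,-6 \right)} - 64\right)^{2} = \left(\left(7 - 9 + 10 \left(-6\right)\right) - 64\right)^{2} = \left(\left(7 - 9 - 60\right) - 64\right)^{2} = \left(-62 - 64\right)^{2} = \left(-126\right)^{2} = 15876$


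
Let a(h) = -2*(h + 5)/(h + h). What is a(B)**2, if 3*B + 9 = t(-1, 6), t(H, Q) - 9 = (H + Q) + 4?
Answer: 64/9 ≈ 7.1111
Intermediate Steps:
t(H, Q) = 13 + H + Q (t(H, Q) = 9 + ((H + Q) + 4) = 9 + (4 + H + Q) = 13 + H + Q)
B = 3 (B = -3 + (13 - 1 + 6)/3 = -3 + (1/3)*18 = -3 + 6 = 3)
a(h) = -(5 + h)/h (a(h) = -2*(5 + h)/(2*h) = -2*(5 + h)*1/(2*h) = -(5 + h)/h)
a(B)**2 = ((-5 - 1*3)/3)**2 = ((-5 - 3)/3)**2 = ((1/3)*(-8))**2 = (-8/3)**2 = 64/9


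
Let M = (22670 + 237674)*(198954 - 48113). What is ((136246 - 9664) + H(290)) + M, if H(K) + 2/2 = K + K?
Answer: 39270676465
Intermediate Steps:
H(K) = -1 + 2*K (H(K) = -1 + (K + K) = -1 + 2*K)
M = 39270549304 (M = 260344*150841 = 39270549304)
((136246 - 9664) + H(290)) + M = ((136246 - 9664) + (-1 + 2*290)) + 39270549304 = (126582 + (-1 + 580)) + 39270549304 = (126582 + 579) + 39270549304 = 127161 + 39270549304 = 39270676465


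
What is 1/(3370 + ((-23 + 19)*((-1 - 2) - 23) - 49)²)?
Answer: 1/6395 ≈ 0.00015637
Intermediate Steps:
1/(3370 + ((-23 + 19)*((-1 - 2) - 23) - 49)²) = 1/(3370 + (-4*(-3 - 23) - 49)²) = 1/(3370 + (-4*(-26) - 49)²) = 1/(3370 + (104 - 49)²) = 1/(3370 + 55²) = 1/(3370 + 3025) = 1/6395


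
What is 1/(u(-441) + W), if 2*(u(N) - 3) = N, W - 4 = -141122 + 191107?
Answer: 2/99543 ≈ 2.0092e-5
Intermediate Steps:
W = 49989 (W = 4 + (-141122 + 191107) = 4 + 49985 = 49989)
u(N) = 3 + N/2
1/(u(-441) + W) = 1/((3 + (1/2)*(-441)) + 49989) = 1/((3 - 441/2) + 49989) = 1/(-435/2 + 49989) = 1/(99543/2) = 2/99543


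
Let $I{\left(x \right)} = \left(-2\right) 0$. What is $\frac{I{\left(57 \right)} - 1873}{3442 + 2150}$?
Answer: $- \frac{1873}{5592} \approx -0.33494$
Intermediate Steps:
$I{\left(x \right)} = 0$
$\frac{I{\left(57 \right)} - 1873}{3442 + 2150} = \frac{0 - 1873}{3442 + 2150} = - \frac{1873}{5592}$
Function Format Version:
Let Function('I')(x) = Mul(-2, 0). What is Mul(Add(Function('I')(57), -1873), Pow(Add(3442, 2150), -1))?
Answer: Rational(-1873, 5592) ≈ -0.33494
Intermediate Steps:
Function('I')(x) = 0
Mul(Add(Function('I')(57), -1873), Pow(Add(3442, 2150), -1)) = Mul(Add(0, -1873), Pow(Add(3442, 2150), -1)) = Mul(-1873, Pow(5592, -1)) = Mul(-1873, Rational(1, 5592)) = Rational(-1873, 5592)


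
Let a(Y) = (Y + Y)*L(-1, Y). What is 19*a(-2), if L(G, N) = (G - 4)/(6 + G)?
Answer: 76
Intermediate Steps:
L(G, N) = (-4 + G)/(6 + G)
a(Y) = -2*Y (a(Y) = (Y + Y)*((-4 - 1)/(6 - 1)) = (2*Y)*(-5/5) = (2*Y)*((⅕)*(-5)) = (2*Y)*(-1) = -2*Y)
19*a(-2) = 19*(-2*(-2)) = 19*4 = 76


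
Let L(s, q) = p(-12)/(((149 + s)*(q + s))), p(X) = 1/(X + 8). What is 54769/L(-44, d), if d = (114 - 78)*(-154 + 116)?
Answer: 32480207760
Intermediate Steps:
d = -1368 (d = 36*(-38) = -1368)
p(X) = 1/(8 + X)
L(s, q) = -1/(4*(149 + s)*(q + s)) (L(s, q) = 1/((8 - 12)*(((149 + s)*(q + s)))) = (1/((149 + s)*(q + s)))/(-4) = -1/(4*(149 + s)*(q + s)))
54769/L(-44, d) = 54769/((-1/(4*(-44)**2 + 596*(-1368) + 596*(-44) + 4*(-1368)*(-44)))) = 54769/((-1/(4*1936 - 815328 - 26224 + 240768))) = 54769/((-1/(7744 - 815328 - 26224 + 240768))) = 54769/((-1/(-593040))) = 54769/((-1*(-1/593040))) = 54769/(1/593040) = 54769*593040 = 32480207760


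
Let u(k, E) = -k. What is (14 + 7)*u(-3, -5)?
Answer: 63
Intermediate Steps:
(14 + 7)*u(-3, -5) = (14 + 7)*(-1*(-3)) = 21*3 = 63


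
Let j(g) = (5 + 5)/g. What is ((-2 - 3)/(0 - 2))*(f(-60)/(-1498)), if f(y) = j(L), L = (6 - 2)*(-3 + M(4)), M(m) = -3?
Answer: 25/35952 ≈ 0.00069537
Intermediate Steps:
L = -24 (L = (6 - 2)*(-3 - 3) = 4*(-6) = -24)
j(g) = 10/g
f(y) = -5/12 (f(y) = 10/(-24) = 10*(-1/24) = -5/12)
((-2 - 3)/(0 - 2))*(f(-60)/(-1498)) = ((-2 - 3)/(0 - 2))*(-5/12/(-1498)) = (-5/(-2))*(-5/12*(-1/1498)) = -5*(-1/2)*(5/17976) = (5/2)*(5/17976) = 25/35952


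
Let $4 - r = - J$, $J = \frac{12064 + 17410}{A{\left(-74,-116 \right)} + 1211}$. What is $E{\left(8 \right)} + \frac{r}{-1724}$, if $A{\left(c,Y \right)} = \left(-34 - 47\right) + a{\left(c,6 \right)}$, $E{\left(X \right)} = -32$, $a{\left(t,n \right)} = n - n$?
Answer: $- \frac{31186917}{974060} \approx -32.017$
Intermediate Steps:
$a{\left(t,n \right)} = 0$
$A{\left(c,Y \right)} = -81$ ($A{\left(c,Y \right)} = \left(-34 - 47\right) + 0 = -81 + 0 = -81$)
$J = \frac{14737}{565}$ ($J = \frac{12064 + 17410}{-81 + 1211} = \frac{29474}{1130} = 29474 \cdot \frac{1}{1130} = \frac{14737}{565} \approx 26.083$)
$r = \frac{16997}{565}$ ($r = 4 - \left(-1\right) \frac{14737}{565} = 4 - - \frac{14737}{565} = 4 + \frac{14737}{565} = \frac{16997}{565} \approx 30.083$)
$E{\left(8 \right)} + \frac{r}{-1724} = -32 + \frac{16997}{565 \left(-1724\right)} = -32 + \frac{16997}{565} \left(- \frac{1}{1724}\right) = -32 - \frac{16997}{974060} = - \frac{31186917}{974060}$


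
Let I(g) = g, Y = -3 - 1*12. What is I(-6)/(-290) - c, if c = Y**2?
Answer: -32622/145 ≈ -224.98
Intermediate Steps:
Y = -15 (Y = -3 - 12 = -15)
c = 225 (c = (-15)**2 = 225)
I(-6)/(-290) - c = -6/(-290) - 1*225 = -6*(-1/290) - 225 = 3/145 - 225 = -32622/145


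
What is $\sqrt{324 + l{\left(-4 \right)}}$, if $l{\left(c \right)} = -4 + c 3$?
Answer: $2 \sqrt{77} \approx 17.55$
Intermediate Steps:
$l{\left(c \right)} = -4 + 3 c$
$\sqrt{324 + l{\left(-4 \right)}} = \sqrt{324 + \left(-4 + 3 \left(-4\right)\right)} = \sqrt{324 - 16} = \sqrt{308} = 2 \sqrt{77}$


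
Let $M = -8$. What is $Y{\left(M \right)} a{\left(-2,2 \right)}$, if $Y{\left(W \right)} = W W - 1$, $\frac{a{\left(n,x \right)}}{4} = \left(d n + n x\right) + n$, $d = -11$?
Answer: $4032$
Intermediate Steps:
$a{\left(n,x \right)} = - 40 n + 4 n x$ ($a{\left(n,x \right)} = 4 \left(\left(- 11 n + n x\right) + n\right) = 4 \left(- 10 n + n x\right) = - 40 n + 4 n x$)
$Y{\left(W \right)} = -1 + W^{2}$ ($Y{\left(W \right)} = W^{2} - 1 = -1 + W^{2}$)
$Y{\left(M \right)} a{\left(-2,2 \right)} = \left(-1 + \left(-8\right)^{2}\right) 4 \left(-2\right) \left(-10 + 2\right) = \left(-1 + 64\right) 4 \left(-2\right) \left(-8\right) = 63 \cdot 64 = 4032$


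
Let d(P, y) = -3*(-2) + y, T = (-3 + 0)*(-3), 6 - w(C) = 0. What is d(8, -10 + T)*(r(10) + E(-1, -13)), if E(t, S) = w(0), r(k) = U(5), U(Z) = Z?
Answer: 55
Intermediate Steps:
w(C) = 6 (w(C) = 6 - 1*0 = 6 + 0 = 6)
r(k) = 5
T = 9 (T = -3*(-3) = 9)
d(P, y) = 6 + y
E(t, S) = 6
d(8, -10 + T)*(r(10) + E(-1, -13)) = (6 + (-10 + 9))*(5 + 6) = (6 - 1)*11 = 5*11 = 55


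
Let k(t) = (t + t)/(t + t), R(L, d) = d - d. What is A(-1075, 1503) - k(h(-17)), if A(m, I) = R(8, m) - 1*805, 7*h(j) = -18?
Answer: -806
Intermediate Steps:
h(j) = -18/7 (h(j) = (1/7)*(-18) = -18/7)
R(L, d) = 0
k(t) = 1 (k(t) = (2*t)/((2*t)) = (2*t)*(1/(2*t)) = 1)
A(m, I) = -805 (A(m, I) = 0 - 1*805 = 0 - 805 = -805)
A(-1075, 1503) - k(h(-17)) = -805 - 1*1 = -805 - 1 = -806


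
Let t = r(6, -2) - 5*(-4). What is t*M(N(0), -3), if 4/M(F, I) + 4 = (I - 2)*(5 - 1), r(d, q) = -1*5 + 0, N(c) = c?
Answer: -5/2 ≈ -2.5000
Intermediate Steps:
r(d, q) = -5 (r(d, q) = -5 + 0 = -5)
M(F, I) = 4/(-12 + 4*I) (M(F, I) = 4/(-4 + (I - 2)*(5 - 1)) = 4/(-4 + (-2 + I)*4) = 4/(-4 + (-8 + 4*I)) = 4/(-12 + 4*I))
t = 15 (t = -5 - 5*(-4) = -5 + 20 = 15)
t*M(N(0), -3) = 15/(-3 - 3) = 15/(-6) = 15*(-⅙) = -5/2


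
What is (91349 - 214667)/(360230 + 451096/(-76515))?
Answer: -4717838385/13781273677 ≈ -0.34234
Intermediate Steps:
(91349 - 214667)/(360230 + 451096/(-76515)) = -123318/(360230 + 451096*(-1/76515)) = -123318/(360230 - 451096/76515) = -123318/27562547354/76515 = -123318*76515/27562547354 = -4717838385/13781273677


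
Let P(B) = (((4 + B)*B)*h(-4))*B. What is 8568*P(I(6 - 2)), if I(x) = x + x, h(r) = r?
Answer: -26320896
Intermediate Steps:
I(x) = 2*x
P(B) = -4*B²*(4 + B) (P(B) = (((4 + B)*B)*(-4))*B = ((B*(4 + B))*(-4))*B = (-4*B*(4 + B))*B = -4*B²*(4 + B))
8568*P(I(6 - 2)) = 8568*(4*(2*(6 - 2))²*(-4 - 2*(6 - 2))) = 8568*(4*(2*4)²*(-4 - 2*4)) = 8568*(4*8²*(-4 - 1*8)) = 8568*(4*64*(-4 - 8)) = 8568*(4*64*(-12)) = 8568*(-3072) = -26320896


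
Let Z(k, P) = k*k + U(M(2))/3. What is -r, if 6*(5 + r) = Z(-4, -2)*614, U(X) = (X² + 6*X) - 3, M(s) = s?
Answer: -18682/9 ≈ -2075.8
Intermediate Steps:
U(X) = -3 + X² + 6*X
Z(k, P) = 13/3 + k² (Z(k, P) = k*k + (-3 + 2² + 6*2)/3 = k² + (-3 + 4 + 12)*(⅓) = k² + 13*(⅓) = k² + 13/3 = 13/3 + k²)
r = 18682/9 (r = -5 + ((13/3 + (-4)²)*614)/6 = -5 + ((13/3 + 16)*614)/6 = -5 + ((61/3)*614)/6 = -5 + (⅙)*(37454/3) = -5 + 18727/9 = 18682/9 ≈ 2075.8)
-r = -1*18682/9 = -18682/9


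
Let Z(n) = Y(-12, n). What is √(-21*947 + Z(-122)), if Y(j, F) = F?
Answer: I*√20009 ≈ 141.45*I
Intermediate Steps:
Z(n) = n
√(-21*947 + Z(-122)) = √(-21*947 - 122) = √(-19887 - 122) = √(-20009) = I*√20009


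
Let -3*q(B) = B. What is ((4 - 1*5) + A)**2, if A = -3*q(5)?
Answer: 16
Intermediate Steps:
q(B) = -B/3
A = 5 (A = -(-1)*5 = -3*(-5/3) = 5)
((4 - 1*5) + A)**2 = ((4 - 1*5) + 5)**2 = ((4 - 5) + 5)**2 = (-1 + 5)**2 = 4**2 = 16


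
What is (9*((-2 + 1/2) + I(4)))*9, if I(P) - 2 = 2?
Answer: 405/2 ≈ 202.50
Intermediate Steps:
I(P) = 4 (I(P) = 2 + 2 = 4)
(9*((-2 + 1/2) + I(4)))*9 = (9*((-2 + 1/2) + 4))*9 = (9*((-2 + ½) + 4))*9 = (9*(-3/2 + 4))*9 = (9*(5/2))*9 = (45/2)*9 = 405/2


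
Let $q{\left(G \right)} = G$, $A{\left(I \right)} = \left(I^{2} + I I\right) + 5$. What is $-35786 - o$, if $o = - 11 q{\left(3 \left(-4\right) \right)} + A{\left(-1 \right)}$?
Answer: $-35925$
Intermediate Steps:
$A{\left(I \right)} = 5 + 2 I^{2}$ ($A{\left(I \right)} = \left(I^{2} + I^{2}\right) + 5 = 2 I^{2} + 5 = 5 + 2 I^{2}$)
$o = 139$ ($o = - 11 \cdot 3 \left(-4\right) + \left(5 + 2 \left(-1\right)^{2}\right) = \left(-11\right) \left(-12\right) + \left(5 + 2 \cdot 1\right) = 132 + \left(5 + 2\right) = 132 + 7 = 139$)
$-35786 - o = -35786 - 139 = -35925$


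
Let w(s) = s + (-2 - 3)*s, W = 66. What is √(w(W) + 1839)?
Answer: 15*√7 ≈ 39.686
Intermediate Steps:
w(s) = -4*s (w(s) = s - 5*s = -4*s)
√(w(W) + 1839) = √(-4*66 + 1839) = √(-264 + 1839) = √1575 = 15*√7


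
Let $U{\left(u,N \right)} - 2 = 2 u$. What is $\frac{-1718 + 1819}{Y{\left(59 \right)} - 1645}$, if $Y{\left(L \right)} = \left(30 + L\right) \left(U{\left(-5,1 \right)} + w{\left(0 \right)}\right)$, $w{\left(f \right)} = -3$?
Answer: $- \frac{101}{2624} \approx -0.038491$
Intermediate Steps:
$U{\left(u,N \right)} = 2 + 2 u$
$Y{\left(L \right)} = -330 - 11 L$ ($Y{\left(L \right)} = \left(30 + L\right) \left(\left(2 + 2 \left(-5\right)\right) - 3\right) = \left(30 + L\right) \left(\left(2 - 10\right) - 3\right) = \left(30 + L\right) \left(-8 - 3\right) = \left(30 + L\right) \left(-11\right) = -330 - 11 L$)
$\frac{-1718 + 1819}{Y{\left(59 \right)} - 1645} = \frac{-1718 + 1819}{\left(-330 - 649\right) - 1645} = \frac{101}{\left(-330 - 649\right) - 1645} = \frac{101}{-979 - 1645} = \frac{101}{-2624} = 101 \left(- \frac{1}{2624}\right) = - \frac{101}{2624}$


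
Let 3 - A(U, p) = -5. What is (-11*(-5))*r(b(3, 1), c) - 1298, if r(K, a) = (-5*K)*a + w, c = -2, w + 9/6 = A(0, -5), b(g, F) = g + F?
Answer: 2519/2 ≈ 1259.5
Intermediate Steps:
A(U, p) = 8 (A(U, p) = 3 - 1*(-5) = 3 + 5 = 8)
b(g, F) = F + g
w = 13/2 (w = -3/2 + 8 = 13/2 ≈ 6.5000)
r(K, a) = 13/2 - 5*K*a (r(K, a) = (-5*K)*a + 13/2 = -5*K*a + 13/2 = 13/2 - 5*K*a)
(-11*(-5))*r(b(3, 1), c) - 1298 = (-11*(-5))*(13/2 - 5*(1 + 3)*(-2)) - 1298 = 55*(13/2 - 5*4*(-2)) - 1298 = 55*(13/2 + 40) - 1298 = 55*(93/2) - 1298 = 5115/2 - 1298 = 2519/2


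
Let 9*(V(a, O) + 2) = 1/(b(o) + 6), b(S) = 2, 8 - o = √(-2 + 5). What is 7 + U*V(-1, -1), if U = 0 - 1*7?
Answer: 1505/72 ≈ 20.903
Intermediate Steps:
o = 8 - √3 (o = 8 - √(-2 + 5) = 8 - √3 ≈ 6.2680)
V(a, O) = -143/72 (V(a, O) = -2 + 1/(9*(2 + 6)) = -2 + (⅑)/8 = -2 + (⅑)*(⅛) = -2 + 1/72 = -143/72)
U = -7 (U = 0 - 7 = -7)
7 + U*V(-1, -1) = 7 - 7*(-143/72) = 7 + 1001/72 = 1505/72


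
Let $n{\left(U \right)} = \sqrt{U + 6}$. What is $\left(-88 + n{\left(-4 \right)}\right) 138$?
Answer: $-12144 + 138 \sqrt{2} \approx -11949.0$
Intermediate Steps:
$n{\left(U \right)} = \sqrt{6 + U}$
$\left(-88 + n{\left(-4 \right)}\right) 138 = \left(-88 + \sqrt{6 - 4}\right) 138 = \left(-88 + \sqrt{2}\right) 138 = -12144 + 138 \sqrt{2}$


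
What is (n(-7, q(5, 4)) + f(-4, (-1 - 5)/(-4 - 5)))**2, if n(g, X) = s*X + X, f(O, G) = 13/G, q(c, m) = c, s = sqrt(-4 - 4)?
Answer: 1601/4 + 490*I*sqrt(2) ≈ 400.25 + 692.96*I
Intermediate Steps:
s = 2*I*sqrt(2) (s = sqrt(-8) = 2*I*sqrt(2) ≈ 2.8284*I)
n(g, X) = X + 2*I*X*sqrt(2) (n(g, X) = (2*I*sqrt(2))*X + X = 2*I*X*sqrt(2) + X = X + 2*I*X*sqrt(2))
(n(-7, q(5, 4)) + f(-4, (-1 - 5)/(-4 - 5)))**2 = (5*(1 + 2*I*sqrt(2)) + 13/(((-1 - 5)/(-4 - 5))))**2 = ((5 + 10*I*sqrt(2)) + 13/((-6/(-9))))**2 = ((5 + 10*I*sqrt(2)) + 13/((-6*(-1/9))))**2 = ((5 + 10*I*sqrt(2)) + 13/(2/3))**2 = ((5 + 10*I*sqrt(2)) + 13*(3/2))**2 = ((5 + 10*I*sqrt(2)) + 39/2)**2 = (49/2 + 10*I*sqrt(2))**2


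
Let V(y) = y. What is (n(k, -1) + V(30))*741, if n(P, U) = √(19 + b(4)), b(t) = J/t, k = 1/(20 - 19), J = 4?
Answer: 22230 + 1482*√5 ≈ 25544.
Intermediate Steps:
k = 1 (k = 1/1 = 1)
b(t) = 4/t
n(P, U) = 2*√5 (n(P, U) = √(19 + 4/4) = √(19 + 4*(¼)) = √(19 + 1) = √20 = 2*√5)
(n(k, -1) + V(30))*741 = (2*√5 + 30)*741 = (30 + 2*√5)*741 = 22230 + 1482*√5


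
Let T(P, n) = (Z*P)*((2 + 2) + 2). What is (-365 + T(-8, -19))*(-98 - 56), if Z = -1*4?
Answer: 26642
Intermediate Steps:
Z = -4
T(P, n) = -24*P (T(P, n) = (-4*P)*((2 + 2) + 2) = (-4*P)*(4 + 2) = -4*P*6 = -24*P)
(-365 + T(-8, -19))*(-98 - 56) = (-365 - 24*(-8))*(-98 - 56) = (-365 + 192)*(-154) = -173*(-154) = 26642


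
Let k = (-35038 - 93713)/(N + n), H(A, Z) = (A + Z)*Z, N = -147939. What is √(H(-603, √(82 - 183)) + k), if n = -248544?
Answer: √(-1758447568384 - 10532317542363*I*√101)/132161 ≈ 54.59 - 55.505*I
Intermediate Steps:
H(A, Z) = Z*(A + Z)
k = 42917/132161 (k = (-35038 - 93713)/(-147939 - 248544) = -128751/(-396483) = -128751*(-1/396483) = 42917/132161 ≈ 0.32473)
√(H(-603, √(82 - 183)) + k) = √(√(82 - 183)*(-603 + √(82 - 183)) + 42917/132161) = √(√(-101)*(-603 + √(-101)) + 42917/132161) = √((I*√101)*(-603 + I*√101) + 42917/132161) = √(I*√101*(-603 + I*√101) + 42917/132161) = √(42917/132161 + I*√101*(-603 + I*√101))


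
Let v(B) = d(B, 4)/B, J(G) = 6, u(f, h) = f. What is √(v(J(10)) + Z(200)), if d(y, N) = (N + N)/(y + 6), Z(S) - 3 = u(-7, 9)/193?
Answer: 7*√21037/579 ≈ 1.7535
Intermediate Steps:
Z(S) = 572/193 (Z(S) = 3 - 7/193 = 572/193)
d(y, N) = 2*N/(6 + y) (d(y, N) = (2*N)/(6 + y) = 2*N/(6 + y))
v(B) = 8/(B*(6 + B)) (v(B) = (2*4/(6 + B))/B = (8/(6 + B))/B = 8/(B*(6 + B)))
√(v(J(10)) + Z(200)) = √(8/(6*(6 + 6)) + 572/193) = √(8*(⅙)/12 + 572/193) = √(8*(⅙)*(1/12) + 572/193) = √(⅑ + 572/193) = √(5341/1737) = 7*√21037/579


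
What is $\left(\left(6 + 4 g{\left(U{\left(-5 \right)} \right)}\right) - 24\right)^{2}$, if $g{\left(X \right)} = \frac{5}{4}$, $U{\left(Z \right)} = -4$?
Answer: $169$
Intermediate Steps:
$g{\left(X \right)} = \frac{5}{4}$ ($g{\left(X \right)} = 5 \cdot \frac{1}{4} = \frac{5}{4}$)
$\left(\left(6 + 4 g{\left(U{\left(-5 \right)} \right)}\right) - 24\right)^{2} = \left(\left(6 + 4 \cdot \frac{5}{4}\right) - 24\right)^{2} = \left(\left(6 + 5\right) - 24\right)^{2} = \left(11 - 24\right)^{2} = \left(-13\right)^{2} = 169$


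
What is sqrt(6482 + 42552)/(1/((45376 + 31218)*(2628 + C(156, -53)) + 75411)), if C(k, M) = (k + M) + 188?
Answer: 223653297*sqrt(49034) ≈ 4.9525e+10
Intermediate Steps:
C(k, M) = 188 + M + k (C(k, M) = (M + k) + 188 = 188 + M + k)
sqrt(6482 + 42552)/(1/((45376 + 31218)*(2628 + C(156, -53)) + 75411)) = sqrt(6482 + 42552)/(1/((45376 + 31218)*(2628 + (188 - 53 + 156)) + 75411)) = sqrt(49034)/(1/(76594*(2628 + 291) + 75411)) = sqrt(49034)/(1/(76594*2919 + 75411)) = sqrt(49034)/(1/(223577886 + 75411)) = sqrt(49034)/(1/223653297) = sqrt(49034)*223653297 = 223653297*sqrt(49034)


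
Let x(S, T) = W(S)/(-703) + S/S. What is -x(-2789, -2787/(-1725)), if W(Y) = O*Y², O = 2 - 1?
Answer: 7777818/703 ≈ 11064.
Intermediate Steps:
O = 1
W(Y) = Y² (W(Y) = 1*Y² = Y²)
x(S, T) = 1 - S²/703 (x(S, T) = S²/(-703) + S/S = S²*(-1/703) + 1 = -S²/703 + 1 = 1 - S²/703)
-x(-2789, -2787/(-1725)) = -(1 - 1/703*(-2789)²) = -(1 - 1/703*7778521) = -(1 - 7778521/703) = -1*(-7777818/703) = 7777818/703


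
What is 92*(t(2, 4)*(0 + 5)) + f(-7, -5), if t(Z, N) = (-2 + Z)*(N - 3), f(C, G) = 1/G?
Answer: -1/5 ≈ -0.20000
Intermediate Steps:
t(Z, N) = (-3 + N)*(-2 + Z) (t(Z, N) = (-2 + Z)*(-3 + N) = (-3 + N)*(-2 + Z))
92*(t(2, 4)*(0 + 5)) + f(-7, -5) = 92*((6 - 3*2 - 2*4 + 4*2)*(0 + 5)) + 1/(-5) = 92*((6 - 6 - 8 + 8)*5) - 1/5 = 92*(0*5) - 1/5 = 92*0 - 1/5 = 0 - 1/5 = -1/5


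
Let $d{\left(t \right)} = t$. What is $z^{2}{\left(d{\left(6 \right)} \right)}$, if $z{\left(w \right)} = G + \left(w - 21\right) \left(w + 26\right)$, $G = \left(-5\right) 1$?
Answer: $235225$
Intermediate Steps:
$G = -5$
$z{\left(w \right)} = -5 + \left(-21 + w\right) \left(26 + w\right)$ ($z{\left(w \right)} = -5 + \left(w - 21\right) \left(w + 26\right) = -5 + \left(-21 + w\right) \left(26 + w\right)$)
$z^{2}{\left(d{\left(6 \right)} \right)} = \left(-551 + 6^{2} + 5 \cdot 6\right)^{2} = \left(-551 + 36 + 30\right)^{2} = \left(-485\right)^{2} = 235225$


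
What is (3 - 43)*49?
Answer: -1960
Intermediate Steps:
(3 - 43)*49 = -40*49 = -1960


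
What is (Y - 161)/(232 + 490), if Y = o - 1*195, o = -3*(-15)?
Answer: -311/722 ≈ -0.43075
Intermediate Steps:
o = 45
Y = -150 (Y = 45 - 1*195 = 45 - 195 = -150)
(Y - 161)/(232 + 490) = (-150 - 161)/(232 + 490) = -311/722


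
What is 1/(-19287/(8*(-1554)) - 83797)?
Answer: -4144/347248339 ≈ -1.1934e-5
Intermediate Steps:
1/(-19287/(8*(-1554)) - 83797) = 1/(-19287/(-12432) - 83797) = 1/(-19287*(-1/12432) - 83797) = 1/(6429/4144 - 83797) = 1/(-347248339/4144) = -4144/347248339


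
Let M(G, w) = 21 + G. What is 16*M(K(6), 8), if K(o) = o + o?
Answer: 528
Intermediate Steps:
K(o) = 2*o
16*M(K(6), 8) = 16*(21 + 2*6) = 16*(21 + 12) = 16*33 = 528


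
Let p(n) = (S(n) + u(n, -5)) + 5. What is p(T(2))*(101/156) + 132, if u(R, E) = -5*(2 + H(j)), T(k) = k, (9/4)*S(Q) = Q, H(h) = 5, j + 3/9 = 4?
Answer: 79433/702 ≈ 113.15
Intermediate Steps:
j = 11/3 (j = -⅓ + 4 = 11/3 ≈ 3.6667)
S(Q) = 4*Q/9
u(R, E) = -35 (u(R, E) = -5*(2 + 5) = -5*7 = -35)
p(n) = -30 + 4*n/9 (p(n) = (4*n/9 - 35) + 5 = (-35 + 4*n/9) + 5 = -30 + 4*n/9)
p(T(2))*(101/156) + 132 = (-30 + (4/9)*2)*(101/156) + 132 = (-30 + 8/9)*(101*(1/156)) + 132 = -262/9*101/156 + 132 = -13231/702 + 132 = 79433/702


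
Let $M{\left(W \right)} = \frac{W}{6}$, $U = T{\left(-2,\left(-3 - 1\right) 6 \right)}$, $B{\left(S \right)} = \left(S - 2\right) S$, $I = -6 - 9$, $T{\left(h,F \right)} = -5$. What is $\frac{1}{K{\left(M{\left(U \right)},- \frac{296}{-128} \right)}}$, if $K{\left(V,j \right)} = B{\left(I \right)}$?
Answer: $\frac{1}{255} \approx 0.0039216$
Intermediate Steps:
$I = -15$ ($I = -6 - 9 = -15$)
$B{\left(S \right)} = S \left(-2 + S\right)$ ($B{\left(S \right)} = \left(-2 + S\right) S = S \left(-2 + S\right)$)
$U = -5$
$M{\left(W \right)} = \frac{W}{6}$ ($M{\left(W \right)} = W \frac{1}{6} = \frac{W}{6}$)
$K{\left(V,j \right)} = 255$ ($K{\left(V,j \right)} = - 15 \left(-2 - 15\right) = \left(-15\right) \left(-17\right) = 255$)
$\frac{1}{K{\left(M{\left(U \right)},- \frac{296}{-128} \right)}} = \frac{1}{255}$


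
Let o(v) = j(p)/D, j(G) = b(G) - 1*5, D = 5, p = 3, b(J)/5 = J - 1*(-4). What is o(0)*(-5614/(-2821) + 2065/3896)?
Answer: 11870361/785044 ≈ 15.121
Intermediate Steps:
b(J) = 20 + 5*J (b(J) = 5*(J - 1*(-4)) = 5*(J + 4) = 5*(4 + J) = 20 + 5*J)
j(G) = 15 + 5*G (j(G) = (20 + 5*G) - 1*5 = (20 + 5*G) - 5 = 15 + 5*G)
o(v) = 6 (o(v) = (15 + 5*3)/5 = (15 + 15)*(1/5) = 30*(1/5) = 6)
o(0)*(-5614/(-2821) + 2065/3896) = 6*(-5614/(-2821) + 2065/3896) = 6*(-5614*(-1/2821) + 2065*(1/3896)) = 6*(802/403 + 2065/3896) = 6*(3956787/1570088) = 11870361/785044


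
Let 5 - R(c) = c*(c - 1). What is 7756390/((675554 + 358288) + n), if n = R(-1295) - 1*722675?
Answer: -3878195/683574 ≈ -5.6734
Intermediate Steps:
R(c) = 5 - c*(-1 + c) (R(c) = 5 - c*(c - 1) = 5 - c*(-1 + c))
n = -2400990 (n = (5 - 1295 - 1*(-1295)²) - 1*722675 = (5 - 1295 - 1*1677025) - 722675 = (5 - 1295 - 1677025) - 722675 = -1678315 - 722675 = -2400990)
7756390/((675554 + 358288) + n) = 7756390/((675554 + 358288) - 2400990) = 7756390/(1033842 - 2400990) = 7756390/(-1367148) = 7756390*(-1/1367148) = -3878195/683574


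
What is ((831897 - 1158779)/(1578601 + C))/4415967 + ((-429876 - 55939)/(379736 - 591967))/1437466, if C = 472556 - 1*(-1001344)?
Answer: 6448938201562182833/4112330737061082190601682 ≈ 1.5682e-6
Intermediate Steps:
C = 1473900 (C = 472556 + 1001344 = 1473900)
((831897 - 1158779)/(1578601 + C))/4415967 + ((-429876 - 55939)/(379736 - 591967))/1437466 = ((831897 - 1158779)/(1578601 + 1473900))/4415967 + ((-429876 - 55939)/(379736 - 591967))/1437466 = -326882/3052501*(1/4415967) - 485815/(-212231)*(1/1437466) = -326882*1/3052501*(1/4415967) - 485815*(-1/212231)*(1/1437466) = -326882/3052501*1/4415967 + (485815/212231)*(1/1437466) = -326882/13479743683467 + 485815/305074846646 = 6448938201562182833/4112330737061082190601682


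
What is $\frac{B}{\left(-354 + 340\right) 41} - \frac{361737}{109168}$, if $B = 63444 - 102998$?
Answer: $\frac{2055197017}{31331216} \approx 65.596$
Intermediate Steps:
$B = -39554$ ($B = 63444 - 102998 = -39554$)
$\frac{B}{\left(-354 + 340\right) 41} - \frac{361737}{109168} = - \frac{39554}{\left(-354 + 340\right) 41} - \frac{361737}{109168} = - \frac{39554}{\left(-14\right) 41} - \frac{361737}{109168} = - \frac{39554}{-574} - \frac{361737}{109168} = \left(-39554\right) \left(- \frac{1}{574}\right) - \frac{361737}{109168} = \frac{19777}{287} - \frac{361737}{109168} = \frac{2055197017}{31331216}$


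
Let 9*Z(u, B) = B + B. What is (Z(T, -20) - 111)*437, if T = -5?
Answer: -454043/9 ≈ -50449.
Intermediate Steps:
Z(u, B) = 2*B/9 (Z(u, B) = (B + B)/9 = (2*B)/9 = 2*B/9)
(Z(T, -20) - 111)*437 = ((2/9)*(-20) - 111)*437 = (-40/9 - 111)*437 = -1039/9*437 = -454043/9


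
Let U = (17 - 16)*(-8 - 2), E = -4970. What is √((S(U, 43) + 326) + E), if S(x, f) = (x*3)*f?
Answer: I*√5934 ≈ 77.032*I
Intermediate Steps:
U = -10 (U = 1*(-10) = -10)
S(x, f) = 3*f*x (S(x, f) = (3*x)*f = 3*f*x)
√((S(U, 43) + 326) + E) = √((3*43*(-10) + 326) - 4970) = √((-1290 + 326) - 4970) = √(-964 - 4970) = √(-5934) = I*√5934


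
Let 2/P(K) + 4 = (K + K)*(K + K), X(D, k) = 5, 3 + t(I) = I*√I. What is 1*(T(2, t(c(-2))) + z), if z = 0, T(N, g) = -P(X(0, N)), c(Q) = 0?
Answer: -1/48 ≈ -0.020833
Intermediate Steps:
t(I) = -3 + I^(3/2) (t(I) = -3 + I*√I = -3 + I^(3/2))
P(K) = 2/(-4 + 4*K²) (P(K) = 2/(-4 + (K + K)*(K + K)) = 2/(-4 + (2*K)*(2*K)) = 2/(-4 + 4*K²))
T(N, g) = -1/48 (T(N, g) = -1/(2*(-1 + 5²)) = -1/(2*(-1 + 25)) = -1/(2*24) = -1*1/48 = -1/48)
1*(T(2, t(c(-2))) + z) = 1*(-1/48 + 0) = 1*(-1/48) = -1/48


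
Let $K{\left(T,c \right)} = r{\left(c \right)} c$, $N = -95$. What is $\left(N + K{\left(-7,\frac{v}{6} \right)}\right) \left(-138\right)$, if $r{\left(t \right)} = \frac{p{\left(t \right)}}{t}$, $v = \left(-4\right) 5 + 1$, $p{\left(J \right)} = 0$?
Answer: $13110$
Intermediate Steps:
$v = -19$ ($v = -20 + 1 = -19$)
$r{\left(t \right)} = 0$ ($r{\left(t \right)} = \frac{0}{t} = 0$)
$K{\left(T,c \right)} = 0$ ($K{\left(T,c \right)} = 0 c = 0$)
$\left(N + K{\left(-7,\frac{v}{6} \right)}\right) \left(-138\right) = \left(-95 + 0\right) \left(-138\right) = \left(-95\right) \left(-138\right) = 13110$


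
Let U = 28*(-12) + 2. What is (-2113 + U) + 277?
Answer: -2170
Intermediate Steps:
U = -334 (U = -336 + 2 = -334)
(-2113 + U) + 277 = (-2113 - 334) + 277 = -2447 + 277 = -2170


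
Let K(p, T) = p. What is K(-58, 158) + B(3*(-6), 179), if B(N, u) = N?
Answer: -76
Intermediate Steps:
K(-58, 158) + B(3*(-6), 179) = -58 + 3*(-6) = -58 - 18 = -76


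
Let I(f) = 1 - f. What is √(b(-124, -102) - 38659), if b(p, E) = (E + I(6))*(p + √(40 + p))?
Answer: √(-25391 - 214*I*√21) ≈ 3.077 - 159.38*I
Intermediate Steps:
b(p, E) = (-5 + E)*(p + √(40 + p)) (b(p, E) = (E + (1 - 1*6))*(p + √(40 + p)) = (E + (1 - 6))*(p + √(40 + p)) = (E - 5)*(p + √(40 + p)) = (-5 + E)*(p + √(40 + p)))
√(b(-124, -102) - 38659) = √((-5*(-124) - 5*√(40 - 124) - 102*(-124) - 102*√(40 - 124)) - 38659) = √((620 - 10*I*√21 + 12648 - 204*I*√21) - 38659) = √((13268 - 214*I*√21) - 38659) = √(-25391 - 214*I*√21)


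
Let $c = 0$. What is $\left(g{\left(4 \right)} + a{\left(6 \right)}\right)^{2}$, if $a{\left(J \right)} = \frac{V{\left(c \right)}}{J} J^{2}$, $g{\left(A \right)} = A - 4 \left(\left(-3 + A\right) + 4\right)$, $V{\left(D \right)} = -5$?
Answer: $2116$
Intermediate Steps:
$g{\left(A \right)} = -4 - 3 A$ ($g{\left(A \right)} = A - 4 \left(1 + A\right) = A - \left(4 + 4 A\right) = -4 - 3 A$)
$a{\left(J \right)} = - 5 J$ ($a{\left(J \right)} = - \frac{5}{J} J^{2} = - 5 J$)
$\left(g{\left(4 \right)} + a{\left(6 \right)}\right)^{2} = \left(\left(-4 - 12\right) - 30\right)^{2} = \left(-16 - 30\right)^{2} = \left(-46\right)^{2} = 2116$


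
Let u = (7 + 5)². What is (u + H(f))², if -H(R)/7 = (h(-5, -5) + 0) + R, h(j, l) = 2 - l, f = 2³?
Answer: 1521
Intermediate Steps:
f = 8
H(R) = -49 - 7*R (H(R) = -7*(((2 - 1*(-5)) + 0) + R) = -7*(((2 + 5) + 0) + R) = -7*((7 + 0) + R) = -7*(7 + R) = -49 - 7*R)
u = 144 (u = 12² = 144)
(u + H(f))² = (144 + (-49 - 7*8))² = (144 + (-49 - 56))² = (144 - 105)² = 39² = 1521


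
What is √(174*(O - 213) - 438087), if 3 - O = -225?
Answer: I*√435477 ≈ 659.91*I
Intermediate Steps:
O = 228 (O = 3 - 1*(-225) = 3 + 225 = 228)
√(174*(O - 213) - 438087) = √(174*(228 - 213) - 438087) = √(174*15 - 438087) = √(2610 - 438087) = √(-435477) = I*√435477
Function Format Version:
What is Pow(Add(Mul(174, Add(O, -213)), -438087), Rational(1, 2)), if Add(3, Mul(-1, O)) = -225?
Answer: Mul(I, Pow(435477, Rational(1, 2))) ≈ Mul(659.91, I)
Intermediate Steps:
O = 228 (O = Add(3, Mul(-1, -225)) = Add(3, 225) = 228)
Pow(Add(Mul(174, Add(O, -213)), -438087), Rational(1, 2)) = Pow(Add(Mul(174, Add(228, -213)), -438087), Rational(1, 2)) = Pow(Add(Mul(174, 15), -438087), Rational(1, 2)) = Pow(Add(2610, -438087), Rational(1, 2)) = Pow(-435477, Rational(1, 2)) = Mul(I, Pow(435477, Rational(1, 2)))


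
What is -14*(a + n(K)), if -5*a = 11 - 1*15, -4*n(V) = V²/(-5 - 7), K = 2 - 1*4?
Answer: -371/30 ≈ -12.367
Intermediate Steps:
K = -2 (K = 2 - 4 = -2)
n(V) = V²/48 (n(V) = -V²/(4*(-5 - 7)) = -V²/(4*(-12)) = -(-1)*V²/48 = V²/48)
a = ⅘ (a = -(11 - 1*15)/5 = -(11 - 15)/5 = -⅕*(-4) = ⅘ ≈ 0.80000)
-14*(a + n(K)) = -14*(⅘ + (1/48)*(-2)²) = -14*(⅘ + (1/48)*4) = -14*(⅘ + 1/12) = -14*53/60 = -371/30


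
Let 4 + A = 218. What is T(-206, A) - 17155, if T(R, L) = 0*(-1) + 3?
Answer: -17152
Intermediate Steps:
A = 214 (A = -4 + 218 = 214)
T(R, L) = 3 (T(R, L) = 0 + 3 = 3)
T(-206, A) - 17155 = 3 - 17155 = -17152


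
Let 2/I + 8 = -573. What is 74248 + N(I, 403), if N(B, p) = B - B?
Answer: 74248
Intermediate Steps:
I = -2/581 (I = 2/(-8 - 573) = 2/(-581) = 2*(-1/581) = -2/581 ≈ -0.0034423)
N(B, p) = 0
74248 + N(I, 403) = 74248 + 0 = 74248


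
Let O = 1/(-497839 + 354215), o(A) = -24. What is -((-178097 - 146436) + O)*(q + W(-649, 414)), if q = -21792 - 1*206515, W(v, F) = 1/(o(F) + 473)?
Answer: -2389029160531735153/32243588 ≈ -7.4093e+10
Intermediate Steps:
W(v, F) = 1/449 (W(v, F) = 1/(-24 + 473) = 1/449)
q = -228307 (q = -21792 - 206515 = -228307)
O = -1/143624 (O = 1/(-143624) = -1/143624 ≈ -6.9626e-6)
-((-178097 - 146436) + O)*(q + W(-649, 414)) = -((-178097 - 146436) - 1/143624)*(-228307 + 1/449) = -(-324533 - 1/143624)*(-102509842)/449 = -(-46610727593)*(-102509842)/(143624*449) = -1*2389029160531735153/32243588 = -2389029160531735153/32243588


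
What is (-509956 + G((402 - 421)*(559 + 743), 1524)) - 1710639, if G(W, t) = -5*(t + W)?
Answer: -2104525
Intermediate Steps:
G(W, t) = -5*W - 5*t (G(W, t) = -5*(W + t) = -5*W - 5*t)
(-509956 + G((402 - 421)*(559 + 743), 1524)) - 1710639 = (-509956 + (-5*(402 - 421)*(559 + 743) - 5*1524)) - 1710639 = (-509956 + (-(-95)*1302 - 7620)) - 1710639 = (-509956 + (-5*(-24738) - 7620)) - 1710639 = (-509956 + (123690 - 7620)) - 1710639 = (-509956 + 116070) - 1710639 = -393886 - 1710639 = -2104525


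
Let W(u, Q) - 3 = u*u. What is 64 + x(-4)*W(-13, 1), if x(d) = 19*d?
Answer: -13008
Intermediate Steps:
W(u, Q) = 3 + u**2 (W(u, Q) = 3 + u*u = 3 + u**2)
64 + x(-4)*W(-13, 1) = 64 + (19*(-4))*(3 + (-13)**2) = 64 - 76*(3 + 169) = 64 - 76*172 = 64 - 13072 = -13008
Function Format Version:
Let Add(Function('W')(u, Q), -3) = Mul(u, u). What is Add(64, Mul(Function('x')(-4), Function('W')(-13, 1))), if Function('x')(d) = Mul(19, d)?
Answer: -13008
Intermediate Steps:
Function('W')(u, Q) = Add(3, Pow(u, 2)) (Function('W')(u, Q) = Add(3, Mul(u, u)) = Add(3, Pow(u, 2)))
Add(64, Mul(Function('x')(-4), Function('W')(-13, 1))) = Add(64, Mul(Mul(19, -4), Add(3, Pow(-13, 2)))) = Add(64, Mul(-76, Add(3, 169))) = Add(64, Mul(-76, 172)) = Add(64, -13072) = -13008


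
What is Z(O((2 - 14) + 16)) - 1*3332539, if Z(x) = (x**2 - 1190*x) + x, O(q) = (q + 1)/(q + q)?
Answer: -213330031/64 ≈ -3.3333e+6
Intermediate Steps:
O(q) = (1 + q)/(2*q) (O(q) = (1 + q)/((2*q)) = (1 + q)*(1/(2*q)) = (1 + q)/(2*q))
Z(x) = x**2 - 1189*x
Z(O((2 - 14) + 16)) - 1*3332539 = ((1 + ((2 - 14) + 16))/(2*((2 - 14) + 16)))*(-1189 + (1 + ((2 - 14) + 16))/(2*((2 - 14) + 16))) - 1*3332539 = ((1 + (-12 + 16))/(2*(-12 + 16)))*(-1189 + (1 + (-12 + 16))/(2*(-12 + 16))) - 3332539 = ((1/2)*(1 + 4)/4)*(-1189 + (1/2)*(1 + 4)/4) - 3332539 = ((1/2)*(1/4)*5)*(-1189 + (1/2)*(1/4)*5) - 3332539 = 5*(-1189 + 5/8)/8 - 3332539 = (5/8)*(-9507/8) - 3332539 = -47535/64 - 3332539 = -213330031/64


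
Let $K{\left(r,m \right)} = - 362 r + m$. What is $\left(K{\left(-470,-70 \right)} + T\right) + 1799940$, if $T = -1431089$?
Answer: $538921$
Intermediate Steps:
$K{\left(r,m \right)} = m - 362 r$
$\left(K{\left(-470,-70 \right)} + T\right) + 1799940 = \left(\left(-70 - -170140\right) - 1431089\right) + 1799940 = \left(\left(-70 + 170140\right) - 1431089\right) + 1799940 = \left(170070 - 1431089\right) + 1799940 = -1261019 + 1799940 = 538921$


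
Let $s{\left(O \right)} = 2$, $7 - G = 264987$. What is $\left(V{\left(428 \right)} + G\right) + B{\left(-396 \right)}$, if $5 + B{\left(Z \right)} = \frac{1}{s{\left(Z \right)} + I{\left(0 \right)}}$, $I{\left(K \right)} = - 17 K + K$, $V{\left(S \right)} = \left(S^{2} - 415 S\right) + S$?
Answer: $- \frac{517985}{2} \approx -2.5899 \cdot 10^{5}$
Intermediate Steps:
$G = -264980$ ($G = 7 - 264987 = -264980$)
$V{\left(S \right)} = S^{2} - 414 S$
$I{\left(K \right)} = - 16 K$
$B{\left(Z \right)} = - \frac{9}{2}$ ($B{\left(Z \right)} = -5 + \frac{1}{2 - 0} = -5 + \frac{1}{2 + 0} = -5 + \frac{1}{2} = - \frac{9}{2}$)
$\left(V{\left(428 \right)} + G\right) + B{\left(-396 \right)} = \left(428 \left(-414 + 428\right) - 264980\right) - \frac{9}{2} = \left(428 \cdot 14 - 264980\right) - \frac{9}{2} = \left(5992 - 264980\right) - \frac{9}{2} = -258988 - \frac{9}{2} = - \frac{517985}{2}$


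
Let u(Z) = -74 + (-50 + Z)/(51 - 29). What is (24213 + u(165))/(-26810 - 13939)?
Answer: -531173/896478 ≈ -0.59251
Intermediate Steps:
u(Z) = -839/11 + Z/22 (u(Z) = -74 + (-50 + Z)/22 = -74 + (-50 + Z)*(1/22) = -74 + (-25/11 + Z/22) = -839/11 + Z/22)
(24213 + u(165))/(-26810 - 13939) = (24213 + (-839/11 + (1/22)*165))/(-26810 - 13939) = (24213 + (-839/11 + 15/2))/(-40749) = (24213 - 1513/22)*(-1/40749) = (531173/22)*(-1/40749) = -531173/896478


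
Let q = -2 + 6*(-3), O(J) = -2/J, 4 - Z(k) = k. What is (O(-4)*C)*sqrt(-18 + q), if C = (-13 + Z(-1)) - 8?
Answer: -8*I*sqrt(38) ≈ -49.315*I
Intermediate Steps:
Z(k) = 4 - k
C = -16 (C = (-13 + (4 - 1*(-1))) - 8 = (-13 + (4 + 1)) - 8 = (-13 + 5) - 8 = -8 - 8 = -16)
q = -20 (q = -2 - 18 = -20)
(O(-4)*C)*sqrt(-18 + q) = (-2/(-4)*(-16))*sqrt(-18 - 20) = (-2*(-1/4)*(-16))*sqrt(-38) = ((1/2)*(-16))*(I*sqrt(38)) = -8*I*sqrt(38)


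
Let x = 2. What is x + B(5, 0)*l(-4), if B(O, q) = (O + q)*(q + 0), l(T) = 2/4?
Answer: 2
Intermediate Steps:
l(T) = ½ (l(T) = 2*(¼) = ½)
B(O, q) = q*(O + q) (B(O, q) = (O + q)*q = q*(O + q))
x + B(5, 0)*l(-4) = 2 + (0*(5 + 0))*(½) = 2 + (0*5)*(½) = 2 + 0*(½) = 2 + 0 = 2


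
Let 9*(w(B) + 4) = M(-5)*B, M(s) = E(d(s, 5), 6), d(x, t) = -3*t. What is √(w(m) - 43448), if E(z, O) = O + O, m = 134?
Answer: 2*I*√97365/3 ≈ 208.02*I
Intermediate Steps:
E(z, O) = 2*O
M(s) = 12 (M(s) = 2*6 = 12)
w(B) = -4 + 4*B/3 (w(B) = -4 + (12*B)/9 = -4 + 4*B/3)
√(w(m) - 43448) = √((-4 + (4/3)*134) - 43448) = √((-4 + 536/3) - 43448) = √(524/3 - 43448) = √(-129820/3) = 2*I*√97365/3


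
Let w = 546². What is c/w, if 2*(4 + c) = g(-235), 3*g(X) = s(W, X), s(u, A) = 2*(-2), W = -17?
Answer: -1/63882 ≈ -1.5654e-5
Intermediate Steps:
s(u, A) = -4
g(X) = -4/3 (g(X) = (⅓)*(-4) = -4/3)
w = 298116
c = -14/3 (c = -4 + (½)*(-4/3) = -4 - ⅔ = -14/3 ≈ -4.6667)
c/w = -14/3/298116 = -14/3*1/298116 = -1/63882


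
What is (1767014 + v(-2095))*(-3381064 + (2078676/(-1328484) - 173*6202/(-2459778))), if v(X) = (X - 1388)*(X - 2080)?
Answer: -7507746366677185175884012/136157321523 ≈ -5.5140e+13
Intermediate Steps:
v(X) = (-2080 + X)*(-1388 + X) (v(X) = (-1388 + X)*(-2080 + X) = (-2080 + X)*(-1388 + X))
(1767014 + v(-2095))*(-3381064 + (2078676/(-1328484) - 173*6202/(-2459778))) = (1767014 + (2887040 + (-2095)² - 3468*(-2095)))*(-3381064 + (2078676/(-1328484) - 173*6202/(-2459778))) = (1767014 + (2887040 + 4389025 + 7265460))*(-3381064 + (2078676*(-1/1328484) - 1072946*(-1/2459778))) = (1767014 + 14541525)*(-3381064 + (-173223/110707 + 536473/1229889)) = 16308539*(-3381064 - 153653745836/136157321523) = 16308539*(-460356771791586308/136157321523) = -7507746366677185175884012/136157321523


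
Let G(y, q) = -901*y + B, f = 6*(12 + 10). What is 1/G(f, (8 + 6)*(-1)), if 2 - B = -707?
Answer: -1/118223 ≈ -8.4586e-6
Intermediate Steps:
B = 709 (B = 2 - 1*(-707) = 2 + 707 = 709)
f = 132 (f = 6*22 = 132)
G(y, q) = 709 - 901*y (G(y, q) = -901*y + 709 = 709 - 901*y)
1/G(f, (8 + 6)*(-1)) = 1/(709 - 901*132) = 1/(709 - 118932) = 1/(-118223) = -1/118223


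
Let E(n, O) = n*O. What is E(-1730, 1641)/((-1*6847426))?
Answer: 1419465/3423713 ≈ 0.41460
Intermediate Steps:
E(n, O) = O*n
E(-1730, 1641)/((-1*6847426)) = (1641*(-1730))/((-1*6847426)) = -2838930/(-6847426) = -2838930*(-1/6847426) = 1419465/3423713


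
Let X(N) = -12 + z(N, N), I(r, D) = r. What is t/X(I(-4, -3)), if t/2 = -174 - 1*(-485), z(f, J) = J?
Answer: -311/8 ≈ -38.875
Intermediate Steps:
t = 622 (t = 2*(-174 - 1*(-485)) = 2*(-174 + 485) = 2*311 = 622)
X(N) = -12 + N
t/X(I(-4, -3)) = 622/(-12 - 4) = 622/(-16) = 622*(-1/16) = -311/8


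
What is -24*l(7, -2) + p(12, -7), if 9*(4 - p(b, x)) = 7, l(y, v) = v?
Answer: 461/9 ≈ 51.222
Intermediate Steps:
p(b, x) = 29/9 (p(b, x) = 4 - ⅑*7 = 4 - 7/9 = 29/9)
-24*l(7, -2) + p(12, -7) = -24*(-2) + 29/9 = 48 + 29/9 = 461/9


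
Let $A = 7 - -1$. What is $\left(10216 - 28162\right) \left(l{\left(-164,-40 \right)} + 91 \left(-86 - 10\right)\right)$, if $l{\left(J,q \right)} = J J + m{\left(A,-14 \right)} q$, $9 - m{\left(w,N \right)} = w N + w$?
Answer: $-244783440$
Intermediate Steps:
$A = 8$ ($A = 7 + 1 = 8$)
$m{\left(w,N \right)} = 9 - w - N w$ ($m{\left(w,N \right)} = 9 - \left(w N + w\right) = 9 - \left(N w + w\right) = 9 - \left(w + N w\right) = 9 - w - N w$)
$l{\left(J,q \right)} = J^{2} + 113 q$ ($l{\left(J,q \right)} = J J + \left(9 - 8 - \left(-14\right) 8\right) q = J^{2} + \left(9 - 8 + 112\right) q = J^{2} + 113 q$)
$\left(10216 - 28162\right) \left(l{\left(-164,-40 \right)} + 91 \left(-86 - 10\right)\right) = \left(10216 - 28162\right) \left(\left(\left(-164\right)^{2} + 113 \left(-40\right)\right) + 91 \left(-86 - 10\right)\right) = - 17946 \left(\left(26896 - 4520\right) + 91 \left(-96\right)\right) = - 17946 \left(22376 - 8736\right) = \left(-17946\right) 13640 = -244783440$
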